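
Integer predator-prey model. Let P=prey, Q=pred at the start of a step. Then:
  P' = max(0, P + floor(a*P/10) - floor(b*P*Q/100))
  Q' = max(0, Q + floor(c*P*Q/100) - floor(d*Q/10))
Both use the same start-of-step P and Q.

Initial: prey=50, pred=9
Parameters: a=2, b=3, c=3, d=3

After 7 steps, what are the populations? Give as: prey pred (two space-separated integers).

Answer: 0 17

Derivation:
Step 1: prey: 50+10-13=47; pred: 9+13-2=20
Step 2: prey: 47+9-28=28; pred: 20+28-6=42
Step 3: prey: 28+5-35=0; pred: 42+35-12=65
Step 4: prey: 0+0-0=0; pred: 65+0-19=46
Step 5: prey: 0+0-0=0; pred: 46+0-13=33
Step 6: prey: 0+0-0=0; pred: 33+0-9=24
Step 7: prey: 0+0-0=0; pred: 24+0-7=17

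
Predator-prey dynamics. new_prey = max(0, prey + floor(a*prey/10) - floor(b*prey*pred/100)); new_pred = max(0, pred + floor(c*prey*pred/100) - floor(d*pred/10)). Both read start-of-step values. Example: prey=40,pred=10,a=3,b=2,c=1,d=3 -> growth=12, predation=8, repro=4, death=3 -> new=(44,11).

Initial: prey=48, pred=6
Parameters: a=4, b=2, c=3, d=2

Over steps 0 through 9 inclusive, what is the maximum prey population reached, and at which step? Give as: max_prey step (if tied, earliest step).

Step 1: prey: 48+19-5=62; pred: 6+8-1=13
Step 2: prey: 62+24-16=70; pred: 13+24-2=35
Step 3: prey: 70+28-49=49; pred: 35+73-7=101
Step 4: prey: 49+19-98=0; pred: 101+148-20=229
Step 5: prey: 0+0-0=0; pred: 229+0-45=184
Step 6: prey: 0+0-0=0; pred: 184+0-36=148
Step 7: prey: 0+0-0=0; pred: 148+0-29=119
Step 8: prey: 0+0-0=0; pred: 119+0-23=96
Step 9: prey: 0+0-0=0; pred: 96+0-19=77
Max prey = 70 at step 2

Answer: 70 2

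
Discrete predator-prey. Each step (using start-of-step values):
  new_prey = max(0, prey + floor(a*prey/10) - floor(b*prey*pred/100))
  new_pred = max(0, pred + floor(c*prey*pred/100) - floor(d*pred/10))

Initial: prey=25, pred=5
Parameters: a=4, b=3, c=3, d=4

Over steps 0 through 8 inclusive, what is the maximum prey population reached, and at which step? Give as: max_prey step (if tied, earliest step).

Answer: 44 3

Derivation:
Step 1: prey: 25+10-3=32; pred: 5+3-2=6
Step 2: prey: 32+12-5=39; pred: 6+5-2=9
Step 3: prey: 39+15-10=44; pred: 9+10-3=16
Step 4: prey: 44+17-21=40; pred: 16+21-6=31
Step 5: prey: 40+16-37=19; pred: 31+37-12=56
Step 6: prey: 19+7-31=0; pred: 56+31-22=65
Step 7: prey: 0+0-0=0; pred: 65+0-26=39
Step 8: prey: 0+0-0=0; pred: 39+0-15=24
Max prey = 44 at step 3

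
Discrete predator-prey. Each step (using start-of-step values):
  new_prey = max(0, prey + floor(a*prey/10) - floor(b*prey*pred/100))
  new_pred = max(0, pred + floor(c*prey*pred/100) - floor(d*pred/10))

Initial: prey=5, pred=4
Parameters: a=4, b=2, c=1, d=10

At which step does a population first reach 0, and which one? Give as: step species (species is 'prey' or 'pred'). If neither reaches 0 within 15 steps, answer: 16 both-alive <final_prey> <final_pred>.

Step 1: prey: 5+2-0=7; pred: 4+0-4=0
First extinction: pred at step 1

Answer: 1 pred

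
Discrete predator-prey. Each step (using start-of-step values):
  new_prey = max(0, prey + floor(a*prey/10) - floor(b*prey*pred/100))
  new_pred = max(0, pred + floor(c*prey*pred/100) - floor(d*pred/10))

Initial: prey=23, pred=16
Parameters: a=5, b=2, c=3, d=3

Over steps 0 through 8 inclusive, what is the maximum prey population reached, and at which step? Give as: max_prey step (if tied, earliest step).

Answer: 28 2

Derivation:
Step 1: prey: 23+11-7=27; pred: 16+11-4=23
Step 2: prey: 27+13-12=28; pred: 23+18-6=35
Step 3: prey: 28+14-19=23; pred: 35+29-10=54
Step 4: prey: 23+11-24=10; pred: 54+37-16=75
Step 5: prey: 10+5-15=0; pred: 75+22-22=75
Step 6: prey: 0+0-0=0; pred: 75+0-22=53
Step 7: prey: 0+0-0=0; pred: 53+0-15=38
Step 8: prey: 0+0-0=0; pred: 38+0-11=27
Max prey = 28 at step 2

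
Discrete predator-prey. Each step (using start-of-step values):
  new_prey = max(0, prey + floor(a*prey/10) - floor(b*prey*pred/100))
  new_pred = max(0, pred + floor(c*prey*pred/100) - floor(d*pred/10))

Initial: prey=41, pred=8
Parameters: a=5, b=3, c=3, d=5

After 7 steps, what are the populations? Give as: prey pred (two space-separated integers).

Answer: 0 13

Derivation:
Step 1: prey: 41+20-9=52; pred: 8+9-4=13
Step 2: prey: 52+26-20=58; pred: 13+20-6=27
Step 3: prey: 58+29-46=41; pred: 27+46-13=60
Step 4: prey: 41+20-73=0; pred: 60+73-30=103
Step 5: prey: 0+0-0=0; pred: 103+0-51=52
Step 6: prey: 0+0-0=0; pred: 52+0-26=26
Step 7: prey: 0+0-0=0; pred: 26+0-13=13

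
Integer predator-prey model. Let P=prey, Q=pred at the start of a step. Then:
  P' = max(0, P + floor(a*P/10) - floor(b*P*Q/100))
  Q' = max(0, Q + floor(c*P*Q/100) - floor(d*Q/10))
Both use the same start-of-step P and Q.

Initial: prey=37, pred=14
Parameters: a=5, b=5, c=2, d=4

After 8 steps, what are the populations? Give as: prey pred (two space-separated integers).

Step 1: prey: 37+18-25=30; pred: 14+10-5=19
Step 2: prey: 30+15-28=17; pred: 19+11-7=23
Step 3: prey: 17+8-19=6; pred: 23+7-9=21
Step 4: prey: 6+3-6=3; pred: 21+2-8=15
Step 5: prey: 3+1-2=2; pred: 15+0-6=9
Step 6: prey: 2+1-0=3; pred: 9+0-3=6
Step 7: prey: 3+1-0=4; pred: 6+0-2=4
Step 8: prey: 4+2-0=6; pred: 4+0-1=3

Answer: 6 3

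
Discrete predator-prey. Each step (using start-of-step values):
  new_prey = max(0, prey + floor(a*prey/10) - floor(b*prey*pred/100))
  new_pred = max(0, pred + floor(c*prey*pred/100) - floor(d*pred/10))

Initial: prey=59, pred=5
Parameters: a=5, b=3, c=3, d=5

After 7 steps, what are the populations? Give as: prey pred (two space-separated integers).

Answer: 0 27

Derivation:
Step 1: prey: 59+29-8=80; pred: 5+8-2=11
Step 2: prey: 80+40-26=94; pred: 11+26-5=32
Step 3: prey: 94+47-90=51; pred: 32+90-16=106
Step 4: prey: 51+25-162=0; pred: 106+162-53=215
Step 5: prey: 0+0-0=0; pred: 215+0-107=108
Step 6: prey: 0+0-0=0; pred: 108+0-54=54
Step 7: prey: 0+0-0=0; pred: 54+0-27=27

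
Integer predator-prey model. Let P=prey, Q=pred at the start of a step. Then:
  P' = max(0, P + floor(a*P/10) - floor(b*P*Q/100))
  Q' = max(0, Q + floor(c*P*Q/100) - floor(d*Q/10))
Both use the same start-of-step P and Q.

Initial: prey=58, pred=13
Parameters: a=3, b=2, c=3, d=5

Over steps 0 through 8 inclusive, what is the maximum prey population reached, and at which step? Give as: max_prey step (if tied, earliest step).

Step 1: prey: 58+17-15=60; pred: 13+22-6=29
Step 2: prey: 60+18-34=44; pred: 29+52-14=67
Step 3: prey: 44+13-58=0; pred: 67+88-33=122
Step 4: prey: 0+0-0=0; pred: 122+0-61=61
Step 5: prey: 0+0-0=0; pred: 61+0-30=31
Step 6: prey: 0+0-0=0; pred: 31+0-15=16
Step 7: prey: 0+0-0=0; pred: 16+0-8=8
Step 8: prey: 0+0-0=0; pred: 8+0-4=4
Max prey = 60 at step 1

Answer: 60 1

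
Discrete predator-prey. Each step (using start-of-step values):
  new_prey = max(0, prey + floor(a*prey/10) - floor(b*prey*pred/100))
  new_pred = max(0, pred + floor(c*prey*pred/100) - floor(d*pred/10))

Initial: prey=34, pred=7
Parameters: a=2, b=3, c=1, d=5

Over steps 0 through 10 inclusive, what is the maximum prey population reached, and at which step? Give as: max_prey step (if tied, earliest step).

Step 1: prey: 34+6-7=33; pred: 7+2-3=6
Step 2: prey: 33+6-5=34; pred: 6+1-3=4
Step 3: prey: 34+6-4=36; pred: 4+1-2=3
Step 4: prey: 36+7-3=40; pred: 3+1-1=3
Step 5: prey: 40+8-3=45; pred: 3+1-1=3
Step 6: prey: 45+9-4=50; pred: 3+1-1=3
Step 7: prey: 50+10-4=56; pred: 3+1-1=3
Step 8: prey: 56+11-5=62; pred: 3+1-1=3
Step 9: prey: 62+12-5=69; pred: 3+1-1=3
Step 10: prey: 69+13-6=76; pred: 3+2-1=4
Max prey = 76 at step 10

Answer: 76 10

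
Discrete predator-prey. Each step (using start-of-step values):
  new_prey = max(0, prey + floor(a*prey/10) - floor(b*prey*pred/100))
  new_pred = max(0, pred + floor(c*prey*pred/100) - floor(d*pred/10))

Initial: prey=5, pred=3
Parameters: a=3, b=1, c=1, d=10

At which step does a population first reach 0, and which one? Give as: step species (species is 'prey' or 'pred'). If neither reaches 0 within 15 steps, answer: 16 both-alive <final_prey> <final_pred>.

Step 1: prey: 5+1-0=6; pred: 3+0-3=0
First extinction: pred at step 1

Answer: 1 pred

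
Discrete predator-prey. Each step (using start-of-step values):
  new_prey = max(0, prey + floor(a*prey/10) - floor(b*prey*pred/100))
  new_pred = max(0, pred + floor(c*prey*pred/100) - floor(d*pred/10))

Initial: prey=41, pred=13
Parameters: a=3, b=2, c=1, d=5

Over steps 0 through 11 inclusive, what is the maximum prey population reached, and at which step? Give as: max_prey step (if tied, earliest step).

Answer: 84 9

Derivation:
Step 1: prey: 41+12-10=43; pred: 13+5-6=12
Step 2: prey: 43+12-10=45; pred: 12+5-6=11
Step 3: prey: 45+13-9=49; pred: 11+4-5=10
Step 4: prey: 49+14-9=54; pred: 10+4-5=9
Step 5: prey: 54+16-9=61; pred: 9+4-4=9
Step 6: prey: 61+18-10=69; pred: 9+5-4=10
Step 7: prey: 69+20-13=76; pred: 10+6-5=11
Step 8: prey: 76+22-16=82; pred: 11+8-5=14
Step 9: prey: 82+24-22=84; pred: 14+11-7=18
Step 10: prey: 84+25-30=79; pred: 18+15-9=24
Step 11: prey: 79+23-37=65; pred: 24+18-12=30
Max prey = 84 at step 9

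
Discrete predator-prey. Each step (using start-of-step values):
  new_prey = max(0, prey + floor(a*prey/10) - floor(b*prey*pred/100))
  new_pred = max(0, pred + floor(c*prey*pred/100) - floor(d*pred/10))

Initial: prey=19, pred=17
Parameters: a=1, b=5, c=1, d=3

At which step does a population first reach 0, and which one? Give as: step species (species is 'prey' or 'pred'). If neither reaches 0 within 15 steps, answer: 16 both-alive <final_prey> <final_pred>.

Answer: 16 both-alive 1 3

Derivation:
Step 1: prey: 19+1-16=4; pred: 17+3-5=15
Step 2: prey: 4+0-3=1; pred: 15+0-4=11
Step 3: prey: 1+0-0=1; pred: 11+0-3=8
Step 4: prey: 1+0-0=1; pred: 8+0-2=6
Step 5: prey: 1+0-0=1; pred: 6+0-1=5
Step 6: prey: 1+0-0=1; pred: 5+0-1=4
Step 7: prey: 1+0-0=1; pred: 4+0-1=3
Step 8: prey: 1+0-0=1; pred: 3+0-0=3
Steps 9-15: state stable at prey=1, pred=3 (no change)
No extinction within 15 steps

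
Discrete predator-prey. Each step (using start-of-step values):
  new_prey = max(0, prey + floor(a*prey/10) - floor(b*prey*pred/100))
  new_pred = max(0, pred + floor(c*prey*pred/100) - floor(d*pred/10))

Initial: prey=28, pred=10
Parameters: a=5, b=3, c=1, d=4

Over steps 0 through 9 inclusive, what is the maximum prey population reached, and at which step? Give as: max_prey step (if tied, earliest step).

Step 1: prey: 28+14-8=34; pred: 10+2-4=8
Step 2: prey: 34+17-8=43; pred: 8+2-3=7
Step 3: prey: 43+21-9=55; pred: 7+3-2=8
Step 4: prey: 55+27-13=69; pred: 8+4-3=9
Step 5: prey: 69+34-18=85; pred: 9+6-3=12
Step 6: prey: 85+42-30=97; pred: 12+10-4=18
Step 7: prey: 97+48-52=93; pred: 18+17-7=28
Step 8: prey: 93+46-78=61; pred: 28+26-11=43
Step 9: prey: 61+30-78=13; pred: 43+26-17=52
Max prey = 97 at step 6

Answer: 97 6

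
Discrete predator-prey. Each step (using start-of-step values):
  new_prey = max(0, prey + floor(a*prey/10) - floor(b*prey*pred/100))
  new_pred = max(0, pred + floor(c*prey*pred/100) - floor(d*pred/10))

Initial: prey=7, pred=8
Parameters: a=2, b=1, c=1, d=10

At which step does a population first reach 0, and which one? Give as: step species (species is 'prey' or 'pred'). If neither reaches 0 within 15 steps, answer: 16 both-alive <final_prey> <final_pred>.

Answer: 1 pred

Derivation:
Step 1: prey: 7+1-0=8; pred: 8+0-8=0
First extinction: pred at step 1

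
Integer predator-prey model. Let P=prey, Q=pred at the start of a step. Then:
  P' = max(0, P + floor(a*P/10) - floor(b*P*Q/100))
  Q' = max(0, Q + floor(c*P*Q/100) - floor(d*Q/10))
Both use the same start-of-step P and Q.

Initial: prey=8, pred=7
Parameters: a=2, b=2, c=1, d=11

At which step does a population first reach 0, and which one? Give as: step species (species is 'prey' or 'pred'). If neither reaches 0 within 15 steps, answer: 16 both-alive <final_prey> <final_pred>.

Step 1: prey: 8+1-1=8; pred: 7+0-7=0
First extinction: pred at step 1

Answer: 1 pred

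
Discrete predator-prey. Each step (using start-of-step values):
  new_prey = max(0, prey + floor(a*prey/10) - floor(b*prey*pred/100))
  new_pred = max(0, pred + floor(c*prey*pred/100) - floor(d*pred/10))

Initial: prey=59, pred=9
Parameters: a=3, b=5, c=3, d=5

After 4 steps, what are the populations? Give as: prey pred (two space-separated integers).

Answer: 0 19

Derivation:
Step 1: prey: 59+17-26=50; pred: 9+15-4=20
Step 2: prey: 50+15-50=15; pred: 20+30-10=40
Step 3: prey: 15+4-30=0; pred: 40+18-20=38
Step 4: prey: 0+0-0=0; pred: 38+0-19=19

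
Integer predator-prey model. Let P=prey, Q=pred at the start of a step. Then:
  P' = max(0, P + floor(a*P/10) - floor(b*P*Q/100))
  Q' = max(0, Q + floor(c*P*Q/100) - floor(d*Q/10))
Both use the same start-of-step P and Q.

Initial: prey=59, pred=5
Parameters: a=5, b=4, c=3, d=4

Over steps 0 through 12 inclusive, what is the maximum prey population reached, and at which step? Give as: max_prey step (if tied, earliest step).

Step 1: prey: 59+29-11=77; pred: 5+8-2=11
Step 2: prey: 77+38-33=82; pred: 11+25-4=32
Step 3: prey: 82+41-104=19; pred: 32+78-12=98
Step 4: prey: 19+9-74=0; pred: 98+55-39=114
Step 5: prey: 0+0-0=0; pred: 114+0-45=69
Step 6: prey: 0+0-0=0; pred: 69+0-27=42
Step 7: prey: 0+0-0=0; pred: 42+0-16=26
Step 8: prey: 0+0-0=0; pred: 26+0-10=16
Step 9: prey: 0+0-0=0; pred: 16+0-6=10
Step 10: prey: 0+0-0=0; pred: 10+0-4=6
Step 11: prey: 0+0-0=0; pred: 6+0-2=4
Step 12: prey: 0+0-0=0; pred: 4+0-1=3
Max prey = 82 at step 2

Answer: 82 2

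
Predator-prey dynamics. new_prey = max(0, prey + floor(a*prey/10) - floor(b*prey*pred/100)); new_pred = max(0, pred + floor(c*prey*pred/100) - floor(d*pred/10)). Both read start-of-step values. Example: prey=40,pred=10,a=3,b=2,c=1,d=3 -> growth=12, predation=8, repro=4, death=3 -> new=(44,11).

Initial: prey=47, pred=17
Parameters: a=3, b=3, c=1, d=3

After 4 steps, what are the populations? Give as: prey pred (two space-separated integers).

Step 1: prey: 47+14-23=38; pred: 17+7-5=19
Step 2: prey: 38+11-21=28; pred: 19+7-5=21
Step 3: prey: 28+8-17=19; pred: 21+5-6=20
Step 4: prey: 19+5-11=13; pred: 20+3-6=17

Answer: 13 17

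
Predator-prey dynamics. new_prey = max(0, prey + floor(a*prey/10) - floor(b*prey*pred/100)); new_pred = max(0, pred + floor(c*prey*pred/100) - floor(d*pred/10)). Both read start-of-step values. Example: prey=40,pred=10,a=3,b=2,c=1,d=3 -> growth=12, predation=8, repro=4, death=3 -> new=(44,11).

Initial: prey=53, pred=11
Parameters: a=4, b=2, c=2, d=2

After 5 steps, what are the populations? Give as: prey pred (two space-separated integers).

Answer: 0 104

Derivation:
Step 1: prey: 53+21-11=63; pred: 11+11-2=20
Step 2: prey: 63+25-25=63; pred: 20+25-4=41
Step 3: prey: 63+25-51=37; pred: 41+51-8=84
Step 4: prey: 37+14-62=0; pred: 84+62-16=130
Step 5: prey: 0+0-0=0; pred: 130+0-26=104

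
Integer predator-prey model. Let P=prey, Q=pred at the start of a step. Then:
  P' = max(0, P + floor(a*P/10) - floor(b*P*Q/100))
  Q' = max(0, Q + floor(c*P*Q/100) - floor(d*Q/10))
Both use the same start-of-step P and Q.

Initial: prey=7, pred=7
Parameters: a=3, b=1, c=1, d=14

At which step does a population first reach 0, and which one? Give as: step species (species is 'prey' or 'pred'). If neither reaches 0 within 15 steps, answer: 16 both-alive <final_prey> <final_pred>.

Answer: 1 pred

Derivation:
Step 1: prey: 7+2-0=9; pred: 7+0-9=0
First extinction: pred at step 1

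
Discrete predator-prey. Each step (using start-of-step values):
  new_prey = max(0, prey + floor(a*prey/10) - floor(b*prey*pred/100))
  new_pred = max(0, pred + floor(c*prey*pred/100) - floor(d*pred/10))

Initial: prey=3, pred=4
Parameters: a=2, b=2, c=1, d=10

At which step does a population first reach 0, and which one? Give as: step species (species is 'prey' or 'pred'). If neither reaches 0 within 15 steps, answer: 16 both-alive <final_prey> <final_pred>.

Answer: 1 pred

Derivation:
Step 1: prey: 3+0-0=3; pred: 4+0-4=0
First extinction: pred at step 1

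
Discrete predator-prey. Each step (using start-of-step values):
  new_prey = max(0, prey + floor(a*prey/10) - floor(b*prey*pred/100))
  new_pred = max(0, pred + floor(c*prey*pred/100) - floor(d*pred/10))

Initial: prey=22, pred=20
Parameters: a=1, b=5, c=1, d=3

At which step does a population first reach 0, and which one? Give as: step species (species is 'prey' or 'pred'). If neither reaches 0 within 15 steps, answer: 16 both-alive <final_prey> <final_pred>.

Step 1: prey: 22+2-22=2; pred: 20+4-6=18
Step 2: prey: 2+0-1=1; pred: 18+0-5=13
Step 3: prey: 1+0-0=1; pred: 13+0-3=10
Step 4: prey: 1+0-0=1; pred: 10+0-3=7
Step 5: prey: 1+0-0=1; pred: 7+0-2=5
Step 6: prey: 1+0-0=1; pred: 5+0-1=4
Step 7: prey: 1+0-0=1; pred: 4+0-1=3
Step 8: prey: 1+0-0=1; pred: 3+0-0=3
Steps 9-15: state stable at prey=1, pred=3 (no change)
No extinction within 15 steps

Answer: 16 both-alive 1 3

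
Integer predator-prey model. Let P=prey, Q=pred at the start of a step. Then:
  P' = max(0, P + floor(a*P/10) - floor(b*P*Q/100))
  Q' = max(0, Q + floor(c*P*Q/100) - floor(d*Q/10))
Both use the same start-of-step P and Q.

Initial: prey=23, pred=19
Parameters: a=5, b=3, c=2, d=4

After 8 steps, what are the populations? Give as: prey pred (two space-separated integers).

Step 1: prey: 23+11-13=21; pred: 19+8-7=20
Step 2: prey: 21+10-12=19; pred: 20+8-8=20
Step 3: prey: 19+9-11=17; pred: 20+7-8=19
Step 4: prey: 17+8-9=16; pred: 19+6-7=18
Step 5: prey: 16+8-8=16; pred: 18+5-7=16
Step 6: prey: 16+8-7=17; pred: 16+5-6=15
Step 7: prey: 17+8-7=18; pred: 15+5-6=14
Step 8: prey: 18+9-7=20; pred: 14+5-5=14

Answer: 20 14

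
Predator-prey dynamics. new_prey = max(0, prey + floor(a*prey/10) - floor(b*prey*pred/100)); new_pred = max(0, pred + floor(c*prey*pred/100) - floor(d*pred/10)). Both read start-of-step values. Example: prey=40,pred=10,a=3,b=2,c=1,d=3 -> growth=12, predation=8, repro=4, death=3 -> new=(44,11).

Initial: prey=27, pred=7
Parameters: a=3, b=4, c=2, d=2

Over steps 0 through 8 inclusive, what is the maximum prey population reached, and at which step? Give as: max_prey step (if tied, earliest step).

Answer: 28 1

Derivation:
Step 1: prey: 27+8-7=28; pred: 7+3-1=9
Step 2: prey: 28+8-10=26; pred: 9+5-1=13
Step 3: prey: 26+7-13=20; pred: 13+6-2=17
Step 4: prey: 20+6-13=13; pred: 17+6-3=20
Step 5: prey: 13+3-10=6; pred: 20+5-4=21
Step 6: prey: 6+1-5=2; pred: 21+2-4=19
Step 7: prey: 2+0-1=1; pred: 19+0-3=16
Step 8: prey: 1+0-0=1; pred: 16+0-3=13
Max prey = 28 at step 1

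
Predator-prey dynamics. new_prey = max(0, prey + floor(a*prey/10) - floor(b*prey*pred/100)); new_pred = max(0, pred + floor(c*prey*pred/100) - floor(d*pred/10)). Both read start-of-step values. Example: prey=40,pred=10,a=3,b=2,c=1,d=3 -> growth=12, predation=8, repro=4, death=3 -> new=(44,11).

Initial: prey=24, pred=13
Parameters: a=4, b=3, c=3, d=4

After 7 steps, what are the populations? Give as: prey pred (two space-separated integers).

Answer: 3 13

Derivation:
Step 1: prey: 24+9-9=24; pred: 13+9-5=17
Step 2: prey: 24+9-12=21; pred: 17+12-6=23
Step 3: prey: 21+8-14=15; pred: 23+14-9=28
Step 4: prey: 15+6-12=9; pred: 28+12-11=29
Step 5: prey: 9+3-7=5; pred: 29+7-11=25
Step 6: prey: 5+2-3=4; pred: 25+3-10=18
Step 7: prey: 4+1-2=3; pred: 18+2-7=13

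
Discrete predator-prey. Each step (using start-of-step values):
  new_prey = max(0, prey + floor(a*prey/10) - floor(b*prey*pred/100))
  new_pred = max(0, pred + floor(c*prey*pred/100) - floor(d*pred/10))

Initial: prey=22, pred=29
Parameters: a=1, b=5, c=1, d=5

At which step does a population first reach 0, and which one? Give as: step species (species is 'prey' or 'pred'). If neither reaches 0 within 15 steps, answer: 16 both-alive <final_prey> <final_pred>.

Step 1: prey: 22+2-31=0; pred: 29+6-14=21
First extinction: prey at step 1

Answer: 1 prey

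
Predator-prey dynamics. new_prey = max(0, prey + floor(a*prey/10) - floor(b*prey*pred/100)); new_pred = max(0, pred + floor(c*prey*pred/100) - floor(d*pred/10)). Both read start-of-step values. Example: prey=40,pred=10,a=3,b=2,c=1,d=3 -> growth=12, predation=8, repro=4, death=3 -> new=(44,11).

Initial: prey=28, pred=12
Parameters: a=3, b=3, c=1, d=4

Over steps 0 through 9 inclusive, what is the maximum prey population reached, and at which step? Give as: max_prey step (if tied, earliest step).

Step 1: prey: 28+8-10=26; pred: 12+3-4=11
Step 2: prey: 26+7-8=25; pred: 11+2-4=9
Step 3: prey: 25+7-6=26; pred: 9+2-3=8
Step 4: prey: 26+7-6=27; pred: 8+2-3=7
Step 5: prey: 27+8-5=30; pred: 7+1-2=6
Step 6: prey: 30+9-5=34; pred: 6+1-2=5
Step 7: prey: 34+10-5=39; pred: 5+1-2=4
Step 8: prey: 39+11-4=46; pred: 4+1-1=4
Step 9: prey: 46+13-5=54; pred: 4+1-1=4
Max prey = 54 at step 9

Answer: 54 9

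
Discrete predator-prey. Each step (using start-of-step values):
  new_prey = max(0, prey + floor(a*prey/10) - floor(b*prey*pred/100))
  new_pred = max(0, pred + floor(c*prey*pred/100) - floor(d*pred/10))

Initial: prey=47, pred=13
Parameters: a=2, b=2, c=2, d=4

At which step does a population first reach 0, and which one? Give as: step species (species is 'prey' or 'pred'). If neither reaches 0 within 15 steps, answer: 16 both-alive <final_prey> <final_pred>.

Answer: 16 both-alive 2 2

Derivation:
Step 1: prey: 47+9-12=44; pred: 13+12-5=20
Step 2: prey: 44+8-17=35; pred: 20+17-8=29
Step 3: prey: 35+7-20=22; pred: 29+20-11=38
Step 4: prey: 22+4-16=10; pred: 38+16-15=39
Step 5: prey: 10+2-7=5; pred: 39+7-15=31
Step 6: prey: 5+1-3=3; pred: 31+3-12=22
Step 7: prey: 3+0-1=2; pred: 22+1-8=15
Step 8: prey: 2+0-0=2; pred: 15+0-6=9
Step 9: prey: 2+0-0=2; pred: 9+0-3=6
Step 10: prey: 2+0-0=2; pred: 6+0-2=4
Step 11: prey: 2+0-0=2; pred: 4+0-1=3
Step 12: prey: 2+0-0=2; pred: 3+0-1=2
Step 13: prey: 2+0-0=2; pred: 2+0-0=2
Steps 14-15: state stable at prey=2, pred=2 (no change)
No extinction within 15 steps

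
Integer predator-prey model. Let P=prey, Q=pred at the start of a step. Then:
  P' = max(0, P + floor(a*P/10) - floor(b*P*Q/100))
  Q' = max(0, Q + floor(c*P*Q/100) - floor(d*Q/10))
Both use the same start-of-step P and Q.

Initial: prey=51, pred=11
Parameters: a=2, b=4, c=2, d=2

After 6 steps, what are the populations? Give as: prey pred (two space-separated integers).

Step 1: prey: 51+10-22=39; pred: 11+11-2=20
Step 2: prey: 39+7-31=15; pred: 20+15-4=31
Step 3: prey: 15+3-18=0; pred: 31+9-6=34
Step 4: prey: 0+0-0=0; pred: 34+0-6=28
Step 5: prey: 0+0-0=0; pred: 28+0-5=23
Step 6: prey: 0+0-0=0; pred: 23+0-4=19

Answer: 0 19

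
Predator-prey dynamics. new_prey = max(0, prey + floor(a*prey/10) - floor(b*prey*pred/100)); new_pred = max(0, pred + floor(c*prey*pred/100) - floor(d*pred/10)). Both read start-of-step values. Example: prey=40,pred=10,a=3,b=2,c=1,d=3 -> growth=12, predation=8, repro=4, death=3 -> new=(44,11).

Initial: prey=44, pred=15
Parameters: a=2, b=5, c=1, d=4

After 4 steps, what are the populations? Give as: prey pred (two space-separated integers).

Step 1: prey: 44+8-33=19; pred: 15+6-6=15
Step 2: prey: 19+3-14=8; pred: 15+2-6=11
Step 3: prey: 8+1-4=5; pred: 11+0-4=7
Step 4: prey: 5+1-1=5; pred: 7+0-2=5

Answer: 5 5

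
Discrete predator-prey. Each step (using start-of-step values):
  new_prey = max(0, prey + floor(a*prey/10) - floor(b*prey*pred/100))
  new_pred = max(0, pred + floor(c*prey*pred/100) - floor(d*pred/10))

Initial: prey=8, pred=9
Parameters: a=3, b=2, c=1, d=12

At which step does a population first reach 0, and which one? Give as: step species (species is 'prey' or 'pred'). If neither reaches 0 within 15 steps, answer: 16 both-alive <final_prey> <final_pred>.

Step 1: prey: 8+2-1=9; pred: 9+0-10=0
First extinction: pred at step 1

Answer: 1 pred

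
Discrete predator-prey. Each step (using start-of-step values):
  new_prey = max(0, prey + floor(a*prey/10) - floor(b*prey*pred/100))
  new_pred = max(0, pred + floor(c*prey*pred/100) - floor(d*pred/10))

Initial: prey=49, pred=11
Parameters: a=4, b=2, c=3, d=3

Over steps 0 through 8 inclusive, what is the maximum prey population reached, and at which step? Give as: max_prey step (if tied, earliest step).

Answer: 58 1

Derivation:
Step 1: prey: 49+19-10=58; pred: 11+16-3=24
Step 2: prey: 58+23-27=54; pred: 24+41-7=58
Step 3: prey: 54+21-62=13; pred: 58+93-17=134
Step 4: prey: 13+5-34=0; pred: 134+52-40=146
Step 5: prey: 0+0-0=0; pred: 146+0-43=103
Step 6: prey: 0+0-0=0; pred: 103+0-30=73
Step 7: prey: 0+0-0=0; pred: 73+0-21=52
Step 8: prey: 0+0-0=0; pred: 52+0-15=37
Max prey = 58 at step 1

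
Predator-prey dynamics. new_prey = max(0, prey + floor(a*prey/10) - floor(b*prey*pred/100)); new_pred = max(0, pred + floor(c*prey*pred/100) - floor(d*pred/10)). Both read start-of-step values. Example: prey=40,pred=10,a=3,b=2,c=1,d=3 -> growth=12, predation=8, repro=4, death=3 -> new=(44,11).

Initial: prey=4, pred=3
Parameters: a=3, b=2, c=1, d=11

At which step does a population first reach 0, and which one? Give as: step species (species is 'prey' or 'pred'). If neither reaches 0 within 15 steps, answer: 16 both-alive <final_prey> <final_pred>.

Answer: 1 pred

Derivation:
Step 1: prey: 4+1-0=5; pred: 3+0-3=0
First extinction: pred at step 1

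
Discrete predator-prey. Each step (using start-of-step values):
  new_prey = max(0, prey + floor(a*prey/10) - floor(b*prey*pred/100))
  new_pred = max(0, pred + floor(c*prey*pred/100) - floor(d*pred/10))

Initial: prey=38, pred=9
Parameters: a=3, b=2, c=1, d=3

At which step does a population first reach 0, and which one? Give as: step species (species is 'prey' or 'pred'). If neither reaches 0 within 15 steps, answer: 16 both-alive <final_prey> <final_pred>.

Answer: 16 both-alive 12 9

Derivation:
Step 1: prey: 38+11-6=43; pred: 9+3-2=10
Step 2: prey: 43+12-8=47; pred: 10+4-3=11
Step 3: prey: 47+14-10=51; pred: 11+5-3=13
Step 4: prey: 51+15-13=53; pred: 13+6-3=16
Step 5: prey: 53+15-16=52; pred: 16+8-4=20
Step 6: prey: 52+15-20=47; pred: 20+10-6=24
Step 7: prey: 47+14-22=39; pred: 24+11-7=28
Step 8: prey: 39+11-21=29; pred: 28+10-8=30
Step 9: prey: 29+8-17=20; pred: 30+8-9=29
Step 10: prey: 20+6-11=15; pred: 29+5-8=26
Step 11: prey: 15+4-7=12; pred: 26+3-7=22
Step 12: prey: 12+3-5=10; pred: 22+2-6=18
Step 13: prey: 10+3-3=10; pred: 18+1-5=14
Step 14: prey: 10+3-2=11; pred: 14+1-4=11
Step 15: prey: 11+3-2=12; pred: 11+1-3=9
No extinction within 15 steps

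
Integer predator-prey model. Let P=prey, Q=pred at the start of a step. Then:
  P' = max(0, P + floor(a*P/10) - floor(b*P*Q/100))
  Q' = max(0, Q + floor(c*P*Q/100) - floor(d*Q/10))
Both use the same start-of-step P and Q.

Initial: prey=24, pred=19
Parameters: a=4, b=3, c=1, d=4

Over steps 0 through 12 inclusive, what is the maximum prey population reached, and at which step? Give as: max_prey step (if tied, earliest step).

Answer: 114 12

Derivation:
Step 1: prey: 24+9-13=20; pred: 19+4-7=16
Step 2: prey: 20+8-9=19; pred: 16+3-6=13
Step 3: prey: 19+7-7=19; pred: 13+2-5=10
Step 4: prey: 19+7-5=21; pred: 10+1-4=7
Step 5: prey: 21+8-4=25; pred: 7+1-2=6
Step 6: prey: 25+10-4=31; pred: 6+1-2=5
Step 7: prey: 31+12-4=39; pred: 5+1-2=4
Step 8: prey: 39+15-4=50; pred: 4+1-1=4
Step 9: prey: 50+20-6=64; pred: 4+2-1=5
Step 10: prey: 64+25-9=80; pred: 5+3-2=6
Step 11: prey: 80+32-14=98; pred: 6+4-2=8
Step 12: prey: 98+39-23=114; pred: 8+7-3=12
Max prey = 114 at step 12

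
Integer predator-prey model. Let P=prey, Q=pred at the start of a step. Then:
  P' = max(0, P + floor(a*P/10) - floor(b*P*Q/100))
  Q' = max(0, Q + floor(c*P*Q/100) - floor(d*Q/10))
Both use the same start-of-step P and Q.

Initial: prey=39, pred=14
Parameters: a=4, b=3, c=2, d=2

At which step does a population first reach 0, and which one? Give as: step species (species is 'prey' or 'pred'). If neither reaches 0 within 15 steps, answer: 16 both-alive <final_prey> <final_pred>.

Answer: 4 prey

Derivation:
Step 1: prey: 39+15-16=38; pred: 14+10-2=22
Step 2: prey: 38+15-25=28; pred: 22+16-4=34
Step 3: prey: 28+11-28=11; pred: 34+19-6=47
Step 4: prey: 11+4-15=0; pred: 47+10-9=48
First extinction: prey at step 4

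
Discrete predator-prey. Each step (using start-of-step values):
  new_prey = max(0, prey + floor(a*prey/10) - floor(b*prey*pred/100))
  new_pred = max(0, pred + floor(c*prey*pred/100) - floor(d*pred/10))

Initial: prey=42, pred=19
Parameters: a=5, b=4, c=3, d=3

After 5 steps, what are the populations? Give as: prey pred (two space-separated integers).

Step 1: prey: 42+21-31=32; pred: 19+23-5=37
Step 2: prey: 32+16-47=1; pred: 37+35-11=61
Step 3: prey: 1+0-2=0; pred: 61+1-18=44
Step 4: prey: 0+0-0=0; pred: 44+0-13=31
Step 5: prey: 0+0-0=0; pred: 31+0-9=22

Answer: 0 22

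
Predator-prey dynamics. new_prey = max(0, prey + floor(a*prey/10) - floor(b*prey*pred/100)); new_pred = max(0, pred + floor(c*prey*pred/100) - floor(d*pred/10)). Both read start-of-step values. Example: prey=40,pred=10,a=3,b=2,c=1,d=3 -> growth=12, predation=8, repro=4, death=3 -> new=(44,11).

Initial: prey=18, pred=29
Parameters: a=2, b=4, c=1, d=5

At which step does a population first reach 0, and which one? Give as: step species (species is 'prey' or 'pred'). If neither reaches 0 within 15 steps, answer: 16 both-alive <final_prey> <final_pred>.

Answer: 16 both-alive 1 1

Derivation:
Step 1: prey: 18+3-20=1; pred: 29+5-14=20
Step 2: prey: 1+0-0=1; pred: 20+0-10=10
Step 3: prey: 1+0-0=1; pred: 10+0-5=5
Step 4: prey: 1+0-0=1; pred: 5+0-2=3
Step 5: prey: 1+0-0=1; pred: 3+0-1=2
Step 6: prey: 1+0-0=1; pred: 2+0-1=1
Step 7: prey: 1+0-0=1; pred: 1+0-0=1
Steps 8-15: state stable at prey=1, pred=1 (no change)
No extinction within 15 steps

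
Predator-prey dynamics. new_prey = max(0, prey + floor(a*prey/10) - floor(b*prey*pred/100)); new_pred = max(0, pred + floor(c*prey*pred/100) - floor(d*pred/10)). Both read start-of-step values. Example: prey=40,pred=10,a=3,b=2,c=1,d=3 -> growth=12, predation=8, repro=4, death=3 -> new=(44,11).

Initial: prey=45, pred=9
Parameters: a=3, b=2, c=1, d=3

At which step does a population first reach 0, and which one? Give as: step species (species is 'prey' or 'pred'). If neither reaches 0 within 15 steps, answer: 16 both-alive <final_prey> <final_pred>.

Step 1: prey: 45+13-8=50; pred: 9+4-2=11
Step 2: prey: 50+15-11=54; pred: 11+5-3=13
Step 3: prey: 54+16-14=56; pred: 13+7-3=17
Step 4: prey: 56+16-19=53; pred: 17+9-5=21
Step 5: prey: 53+15-22=46; pred: 21+11-6=26
Step 6: prey: 46+13-23=36; pred: 26+11-7=30
Step 7: prey: 36+10-21=25; pred: 30+10-9=31
Step 8: prey: 25+7-15=17; pred: 31+7-9=29
Step 9: prey: 17+5-9=13; pred: 29+4-8=25
Step 10: prey: 13+3-6=10; pred: 25+3-7=21
Step 11: prey: 10+3-4=9; pred: 21+2-6=17
Step 12: prey: 9+2-3=8; pred: 17+1-5=13
Step 13: prey: 8+2-2=8; pred: 13+1-3=11
Step 14: prey: 8+2-1=9; pred: 11+0-3=8
Step 15: prey: 9+2-1=10; pred: 8+0-2=6
No extinction within 15 steps

Answer: 16 both-alive 10 6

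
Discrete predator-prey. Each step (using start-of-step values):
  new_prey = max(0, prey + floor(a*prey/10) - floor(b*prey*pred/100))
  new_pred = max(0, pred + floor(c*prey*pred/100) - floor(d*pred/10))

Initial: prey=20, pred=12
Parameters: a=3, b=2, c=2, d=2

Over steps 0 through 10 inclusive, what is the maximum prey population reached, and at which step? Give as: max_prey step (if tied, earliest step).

Step 1: prey: 20+6-4=22; pred: 12+4-2=14
Step 2: prey: 22+6-6=22; pred: 14+6-2=18
Step 3: prey: 22+6-7=21; pred: 18+7-3=22
Step 4: prey: 21+6-9=18; pred: 22+9-4=27
Step 5: prey: 18+5-9=14; pred: 27+9-5=31
Step 6: prey: 14+4-8=10; pred: 31+8-6=33
Step 7: prey: 10+3-6=7; pred: 33+6-6=33
Step 8: prey: 7+2-4=5; pred: 33+4-6=31
Step 9: prey: 5+1-3=3; pred: 31+3-6=28
Step 10: prey: 3+0-1=2; pred: 28+1-5=24
Max prey = 22 at step 1

Answer: 22 1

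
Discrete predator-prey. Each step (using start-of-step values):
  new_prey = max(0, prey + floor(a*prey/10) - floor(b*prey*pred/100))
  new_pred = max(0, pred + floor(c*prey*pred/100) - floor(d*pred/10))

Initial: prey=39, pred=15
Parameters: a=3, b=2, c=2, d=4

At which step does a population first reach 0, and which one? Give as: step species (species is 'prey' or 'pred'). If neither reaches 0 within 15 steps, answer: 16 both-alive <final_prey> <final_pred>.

Answer: 16 both-alive 14 2

Derivation:
Step 1: prey: 39+11-11=39; pred: 15+11-6=20
Step 2: prey: 39+11-15=35; pred: 20+15-8=27
Step 3: prey: 35+10-18=27; pred: 27+18-10=35
Step 4: prey: 27+8-18=17; pred: 35+18-14=39
Step 5: prey: 17+5-13=9; pred: 39+13-15=37
Step 6: prey: 9+2-6=5; pred: 37+6-14=29
Step 7: prey: 5+1-2=4; pred: 29+2-11=20
Step 8: prey: 4+1-1=4; pred: 20+1-8=13
Step 9: prey: 4+1-1=4; pred: 13+1-5=9
Step 10: prey: 4+1-0=5; pred: 9+0-3=6
Step 11: prey: 5+1-0=6; pred: 6+0-2=4
Step 12: prey: 6+1-0=7; pred: 4+0-1=3
Step 13: prey: 7+2-0=9; pred: 3+0-1=2
Step 14: prey: 9+2-0=11; pred: 2+0-0=2
Step 15: prey: 11+3-0=14; pred: 2+0-0=2
No extinction within 15 steps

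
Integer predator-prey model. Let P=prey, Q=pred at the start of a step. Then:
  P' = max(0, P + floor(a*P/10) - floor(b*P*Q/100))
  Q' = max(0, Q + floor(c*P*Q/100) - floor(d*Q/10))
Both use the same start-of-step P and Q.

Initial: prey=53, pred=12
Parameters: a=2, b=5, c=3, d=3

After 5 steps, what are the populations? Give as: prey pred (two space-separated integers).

Answer: 0 17

Derivation:
Step 1: prey: 53+10-31=32; pred: 12+19-3=28
Step 2: prey: 32+6-44=0; pred: 28+26-8=46
Step 3: prey: 0+0-0=0; pred: 46+0-13=33
Step 4: prey: 0+0-0=0; pred: 33+0-9=24
Step 5: prey: 0+0-0=0; pred: 24+0-7=17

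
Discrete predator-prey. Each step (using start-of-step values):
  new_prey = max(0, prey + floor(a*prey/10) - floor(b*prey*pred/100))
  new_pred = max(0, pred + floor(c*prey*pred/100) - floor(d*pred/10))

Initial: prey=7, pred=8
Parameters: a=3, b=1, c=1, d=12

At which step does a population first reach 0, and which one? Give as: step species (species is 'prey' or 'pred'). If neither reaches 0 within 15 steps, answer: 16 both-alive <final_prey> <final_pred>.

Answer: 1 pred

Derivation:
Step 1: prey: 7+2-0=9; pred: 8+0-9=0
First extinction: pred at step 1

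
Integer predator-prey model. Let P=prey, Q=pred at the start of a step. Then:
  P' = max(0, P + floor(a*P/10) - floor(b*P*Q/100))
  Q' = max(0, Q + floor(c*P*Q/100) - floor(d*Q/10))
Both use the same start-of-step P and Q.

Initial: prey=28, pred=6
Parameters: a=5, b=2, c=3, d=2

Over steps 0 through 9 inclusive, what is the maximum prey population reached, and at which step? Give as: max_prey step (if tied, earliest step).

Answer: 57 3

Derivation:
Step 1: prey: 28+14-3=39; pred: 6+5-1=10
Step 2: prey: 39+19-7=51; pred: 10+11-2=19
Step 3: prey: 51+25-19=57; pred: 19+29-3=45
Step 4: prey: 57+28-51=34; pred: 45+76-9=112
Step 5: prey: 34+17-76=0; pred: 112+114-22=204
Step 6: prey: 0+0-0=0; pred: 204+0-40=164
Step 7: prey: 0+0-0=0; pred: 164+0-32=132
Step 8: prey: 0+0-0=0; pred: 132+0-26=106
Step 9: prey: 0+0-0=0; pred: 106+0-21=85
Max prey = 57 at step 3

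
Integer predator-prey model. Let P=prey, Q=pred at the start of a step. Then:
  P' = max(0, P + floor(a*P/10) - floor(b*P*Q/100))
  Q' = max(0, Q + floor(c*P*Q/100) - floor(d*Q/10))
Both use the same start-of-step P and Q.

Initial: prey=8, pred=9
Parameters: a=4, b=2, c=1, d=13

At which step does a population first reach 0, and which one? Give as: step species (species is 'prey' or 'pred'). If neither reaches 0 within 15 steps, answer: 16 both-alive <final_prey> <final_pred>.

Answer: 1 pred

Derivation:
Step 1: prey: 8+3-1=10; pred: 9+0-11=0
First extinction: pred at step 1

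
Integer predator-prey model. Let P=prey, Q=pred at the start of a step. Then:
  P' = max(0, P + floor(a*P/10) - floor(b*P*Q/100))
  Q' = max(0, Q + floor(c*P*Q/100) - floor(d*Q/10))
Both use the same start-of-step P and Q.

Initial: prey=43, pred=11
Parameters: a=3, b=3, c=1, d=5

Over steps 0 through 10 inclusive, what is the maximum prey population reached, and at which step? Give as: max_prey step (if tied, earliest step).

Answer: 72 10

Derivation:
Step 1: prey: 43+12-14=41; pred: 11+4-5=10
Step 2: prey: 41+12-12=41; pred: 10+4-5=9
Step 3: prey: 41+12-11=42; pred: 9+3-4=8
Step 4: prey: 42+12-10=44; pred: 8+3-4=7
Step 5: prey: 44+13-9=48; pred: 7+3-3=7
Step 6: prey: 48+14-10=52; pred: 7+3-3=7
Step 7: prey: 52+15-10=57; pred: 7+3-3=7
Step 8: prey: 57+17-11=63; pred: 7+3-3=7
Step 9: prey: 63+18-13=68; pred: 7+4-3=8
Step 10: prey: 68+20-16=72; pred: 8+5-4=9
Max prey = 72 at step 10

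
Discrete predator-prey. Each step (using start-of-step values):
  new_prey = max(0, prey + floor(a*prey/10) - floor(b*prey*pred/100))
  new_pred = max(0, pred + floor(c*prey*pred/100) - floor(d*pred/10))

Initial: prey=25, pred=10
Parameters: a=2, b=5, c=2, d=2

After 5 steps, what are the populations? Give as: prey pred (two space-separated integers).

Step 1: prey: 25+5-12=18; pred: 10+5-2=13
Step 2: prey: 18+3-11=10; pred: 13+4-2=15
Step 3: prey: 10+2-7=5; pred: 15+3-3=15
Step 4: prey: 5+1-3=3; pred: 15+1-3=13
Step 5: prey: 3+0-1=2; pred: 13+0-2=11

Answer: 2 11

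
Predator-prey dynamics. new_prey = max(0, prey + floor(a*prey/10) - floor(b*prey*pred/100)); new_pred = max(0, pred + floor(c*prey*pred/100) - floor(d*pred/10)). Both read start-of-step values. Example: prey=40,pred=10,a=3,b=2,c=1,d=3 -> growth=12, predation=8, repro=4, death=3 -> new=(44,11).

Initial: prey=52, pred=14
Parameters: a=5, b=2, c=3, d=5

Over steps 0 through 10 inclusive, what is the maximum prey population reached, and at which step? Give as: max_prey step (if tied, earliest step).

Step 1: prey: 52+26-14=64; pred: 14+21-7=28
Step 2: prey: 64+32-35=61; pred: 28+53-14=67
Step 3: prey: 61+30-81=10; pred: 67+122-33=156
Step 4: prey: 10+5-31=0; pred: 156+46-78=124
Step 5: prey: 0+0-0=0; pred: 124+0-62=62
Step 6: prey: 0+0-0=0; pred: 62+0-31=31
Step 7: prey: 0+0-0=0; pred: 31+0-15=16
Step 8: prey: 0+0-0=0; pred: 16+0-8=8
Step 9: prey: 0+0-0=0; pred: 8+0-4=4
Step 10: prey: 0+0-0=0; pred: 4+0-2=2
Max prey = 64 at step 1

Answer: 64 1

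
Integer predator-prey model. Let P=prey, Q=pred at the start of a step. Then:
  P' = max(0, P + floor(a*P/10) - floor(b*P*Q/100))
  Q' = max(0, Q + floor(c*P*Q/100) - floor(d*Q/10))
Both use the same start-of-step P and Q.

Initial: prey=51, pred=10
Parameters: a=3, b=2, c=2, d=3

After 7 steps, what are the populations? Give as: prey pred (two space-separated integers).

Step 1: prey: 51+15-10=56; pred: 10+10-3=17
Step 2: prey: 56+16-19=53; pred: 17+19-5=31
Step 3: prey: 53+15-32=36; pred: 31+32-9=54
Step 4: prey: 36+10-38=8; pred: 54+38-16=76
Step 5: prey: 8+2-12=0; pred: 76+12-22=66
Step 6: prey: 0+0-0=0; pred: 66+0-19=47
Step 7: prey: 0+0-0=0; pred: 47+0-14=33

Answer: 0 33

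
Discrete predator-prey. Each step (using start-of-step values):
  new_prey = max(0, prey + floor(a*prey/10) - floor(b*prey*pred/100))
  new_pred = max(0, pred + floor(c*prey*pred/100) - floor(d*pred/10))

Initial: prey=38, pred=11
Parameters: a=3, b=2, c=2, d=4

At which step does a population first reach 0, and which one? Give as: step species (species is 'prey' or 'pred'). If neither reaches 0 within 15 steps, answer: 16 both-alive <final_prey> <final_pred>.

Step 1: prey: 38+11-8=41; pred: 11+8-4=15
Step 2: prey: 41+12-12=41; pred: 15+12-6=21
Step 3: prey: 41+12-17=36; pred: 21+17-8=30
Step 4: prey: 36+10-21=25; pred: 30+21-12=39
Step 5: prey: 25+7-19=13; pred: 39+19-15=43
Step 6: prey: 13+3-11=5; pred: 43+11-17=37
Step 7: prey: 5+1-3=3; pred: 37+3-14=26
Step 8: prey: 3+0-1=2; pred: 26+1-10=17
Step 9: prey: 2+0-0=2; pred: 17+0-6=11
Step 10: prey: 2+0-0=2; pred: 11+0-4=7
Step 11: prey: 2+0-0=2; pred: 7+0-2=5
Step 12: prey: 2+0-0=2; pred: 5+0-2=3
Step 13: prey: 2+0-0=2; pred: 3+0-1=2
Step 14: prey: 2+0-0=2; pred: 2+0-0=2
Steps 15-15: state stable at prey=2, pred=2 (no change)
No extinction within 15 steps

Answer: 16 both-alive 2 2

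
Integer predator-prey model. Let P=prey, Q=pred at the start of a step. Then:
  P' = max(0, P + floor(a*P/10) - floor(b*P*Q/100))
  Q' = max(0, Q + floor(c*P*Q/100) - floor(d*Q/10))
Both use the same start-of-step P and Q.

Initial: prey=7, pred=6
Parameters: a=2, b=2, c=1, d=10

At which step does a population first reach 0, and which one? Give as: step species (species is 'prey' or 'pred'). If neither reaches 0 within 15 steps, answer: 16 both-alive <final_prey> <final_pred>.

Answer: 1 pred

Derivation:
Step 1: prey: 7+1-0=8; pred: 6+0-6=0
First extinction: pred at step 1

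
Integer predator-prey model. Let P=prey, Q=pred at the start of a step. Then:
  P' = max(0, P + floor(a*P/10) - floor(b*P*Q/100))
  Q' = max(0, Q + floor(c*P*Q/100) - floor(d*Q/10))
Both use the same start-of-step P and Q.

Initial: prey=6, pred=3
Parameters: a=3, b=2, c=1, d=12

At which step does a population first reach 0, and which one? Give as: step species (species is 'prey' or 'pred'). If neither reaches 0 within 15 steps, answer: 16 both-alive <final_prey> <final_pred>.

Step 1: prey: 6+1-0=7; pred: 3+0-3=0
First extinction: pred at step 1

Answer: 1 pred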